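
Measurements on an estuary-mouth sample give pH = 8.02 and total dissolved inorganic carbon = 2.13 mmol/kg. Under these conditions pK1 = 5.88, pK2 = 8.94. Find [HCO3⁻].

[HCO3⁻] = 1.89 mmol/kg

α₁ = 1 / (1 + [H⁺]/K1 + K2/[H⁺]) = 1 / (1 + 10^-2.14 + 10^-0.92)
   = 1 / (1 + 0.0072444 + 0.12023) = 1/1.1275 = 0.8869
[HCO3⁻] = α₁ × DIC = 0.8869 × 2.13 = 1.89 mmol/kg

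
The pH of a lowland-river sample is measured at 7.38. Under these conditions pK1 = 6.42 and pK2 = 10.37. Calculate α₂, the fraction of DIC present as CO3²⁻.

α₂ = 0.000921

α₂ = 1 / (1 + [H⁺]/K2 + [H⁺]²/(K1K2)) = 1 / (1 + 10^+2.99 + 10^+2.03)
   = 1 / (1 + 977.24 + 107.15) = 1/1085.4 = 0.0009213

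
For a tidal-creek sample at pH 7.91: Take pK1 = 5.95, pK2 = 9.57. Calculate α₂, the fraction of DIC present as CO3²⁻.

α₂ = 0.0212

α₂ = 1 / (1 + [H⁺]/K2 + [H⁺]²/(K1K2)) = 1 / (1 + 10^+1.66 + 10^-0.30)
   = 1 / (1 + 45.709 + 0.50119) = 1/47.210 = 0.02118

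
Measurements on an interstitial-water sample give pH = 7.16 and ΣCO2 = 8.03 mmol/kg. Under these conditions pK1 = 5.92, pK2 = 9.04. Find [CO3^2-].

[CO3²⁻] = 0.0989 mmol/kg

α₂ = 1 / (1 + [H⁺]/K2 + [H⁺]²/(K1K2)) = 1 / (1 + 10^+1.88 + 10^+0.64)
   = 1 / (1 + 75.858 + 4.3652) = 1/81.223 = 0.01231
[CO3²⁻] = α₂ × DIC = 0.01231 × 8.03 = 0.0989 mmol/kg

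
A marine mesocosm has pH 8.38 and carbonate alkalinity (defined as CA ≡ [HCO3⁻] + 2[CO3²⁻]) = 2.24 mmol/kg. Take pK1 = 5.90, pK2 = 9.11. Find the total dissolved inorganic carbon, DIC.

DIC = 1.94 mmol/kg

CA = [HCO3⁻] + 2[CO3²⁻] = (α₁ + 2α₂)·DIC
At pH 8.38: [H⁺]/K1 = 10^-2.48 = 0.0033113, K2/[H⁺] = 10^-0.73 = 0.18621
α₁ = 1/(1 + 0.0033113 + 0.18621) = 1/1.1895 = 0.8407; α₂ = α₁·K2/[H⁺] = 0.1565
α₁ + 2α₂ = 1.1538
DIC = CA / (α₁ + 2α₂) = 2.24 / 1.1538 = 1.94 mmol/kg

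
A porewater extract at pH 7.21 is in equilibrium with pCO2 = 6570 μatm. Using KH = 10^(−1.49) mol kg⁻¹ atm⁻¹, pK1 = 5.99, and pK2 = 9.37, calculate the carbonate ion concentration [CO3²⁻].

[CO3²⁻] = 0.0244 mmol/kg

[CO2*] = KH · pCO2 = 10^(−1.49) × 6570×10^-6 = 2.126×10^-4 mol/kg
α₀ = 1/(1 + K1/[H⁺] + K1K2/[H⁺]²) = 1/(1 + 10^+1.22 + 10^-0.94) = 0.05646
DIC = [CO2*]/α₀ = 2.126×10^-4 / 0.05646 = 3.765 mmol/kg
[CO3²⁻] = α₂·DIC; α₂ = 0.006483, so [CO3²⁻] = 0.006483 × 3.765 = 0.0244 mmol/kg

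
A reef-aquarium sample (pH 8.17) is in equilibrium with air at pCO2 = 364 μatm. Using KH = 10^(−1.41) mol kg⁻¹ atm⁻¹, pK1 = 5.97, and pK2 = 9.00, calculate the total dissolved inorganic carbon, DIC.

DIC = 2.59 mmol/kg

[CO2*] = KH · pCO2 = 10^(−1.41) × 364×10^-6 = 1.416×10^-5 mol/kg
α₀ = 1/(1 + K1/[H⁺] + K1K2/[H⁺]²) = 1/(1 + 10^+2.20 + 10^+1.37) = 0.005467
DIC = [CO2*]/α₀ = 1.416×10^-5 / 0.005467 = 2.59 mmol/kg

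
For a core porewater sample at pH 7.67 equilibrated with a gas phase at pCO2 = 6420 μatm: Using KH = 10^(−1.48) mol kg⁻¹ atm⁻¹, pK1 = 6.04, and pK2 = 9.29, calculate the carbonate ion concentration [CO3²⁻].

[CO2*] = KH · pCO2 = 10^(−1.48) × 6420×10^-6 = 2.126×10^-4 mol/kg
α₀ = 1/(1 + K1/[H⁺] + K1K2/[H⁺]²) = 1/(1 + 10^+1.63 + 10^+0.01) = 0.02238
DIC = [CO2*]/α₀ = 2.126×10^-4 / 0.02238 = 9.499 mmol/kg
[CO3²⁻] = α₂·DIC; α₂ = 0.02290, so [CO3²⁻] = 0.02290 × 9.499 = 0.218 mmol/kg

[CO3²⁻] = 0.218 mmol/kg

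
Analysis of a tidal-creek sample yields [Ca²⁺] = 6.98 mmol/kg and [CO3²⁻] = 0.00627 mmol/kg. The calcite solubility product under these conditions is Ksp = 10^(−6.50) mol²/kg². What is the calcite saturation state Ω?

Ω = 0.138

Ksp = 10^(−6.50) = 3.162×10^-7
Ω = [Ca²⁺][CO3²⁻]/Ksp = (6.98×10^-3)(0.00627×10^-3) / 3.162×10^-7 = 0.138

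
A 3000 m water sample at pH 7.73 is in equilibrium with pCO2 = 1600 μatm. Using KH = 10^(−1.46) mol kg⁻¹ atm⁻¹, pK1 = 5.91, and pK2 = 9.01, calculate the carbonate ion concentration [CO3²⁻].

[CO2*] = KH · pCO2 = 10^(−1.46) × 1600×10^-6 = 5.548×10^-5 mol/kg
α₀ = 1/(1 + K1/[H⁺] + K1K2/[H⁺]²) = 1/(1 + 10^+1.82 + 10^+0.54) = 0.01418
DIC = [CO2*]/α₀ = 5.548×10^-5 / 0.01418 = 3.913 mmol/kg
[CO3²⁻] = α₂·DIC; α₂ = 0.04916, so [CO3²⁻] = 0.04916 × 3.913 = 0.192 mmol/kg

[CO3²⁻] = 0.192 mmol/kg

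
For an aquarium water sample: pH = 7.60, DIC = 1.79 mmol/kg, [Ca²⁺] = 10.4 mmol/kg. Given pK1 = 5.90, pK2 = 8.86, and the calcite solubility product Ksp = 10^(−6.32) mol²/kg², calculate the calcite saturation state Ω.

Ω = 1.99

α₂ = 1 / (1 + [H⁺]/K2 + [H⁺]²/(K1K2)) = 1 / (1 + 10^+1.26 + 10^-0.44)
   = 1 / (1 + 18.197 + 0.36308) = 1/19.560 = 0.05112
[CO3²⁻] = α₂ × DIC = 0.05112 × 1.79 = 0.09151 mmol/kg
Ksp = 10^(−6.32) = 4.786×10^-7
Ω = [Ca²⁺][CO3²⁻]/Ksp = (10.4×10^-3)(9.151×10^-5) / 4.786×10^-7 = 1.99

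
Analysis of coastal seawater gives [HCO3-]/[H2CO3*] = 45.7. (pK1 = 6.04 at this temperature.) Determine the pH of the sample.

pH = 7.70

From K1 = [H⁺][HCO3-]/[H2CO3*]:  pH = pK1 + log₁₀([HCO3-]/[H2CO3*])
log₁₀(45.7) = +1.660
pH = 6.04 + (+1.660) = 7.70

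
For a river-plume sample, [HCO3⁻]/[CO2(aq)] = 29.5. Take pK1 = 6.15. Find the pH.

From K1 = [H⁺][HCO3⁻]/[CO2(aq)]:  pH = pK1 + log₁₀([HCO3⁻]/[CO2(aq)])
log₁₀(29.5) = +1.470
pH = 6.15 + (+1.470) = 7.62

pH = 7.62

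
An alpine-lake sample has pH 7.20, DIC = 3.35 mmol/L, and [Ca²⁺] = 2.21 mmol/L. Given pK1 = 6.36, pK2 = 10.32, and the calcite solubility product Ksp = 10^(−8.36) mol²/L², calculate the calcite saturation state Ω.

α₂ = 1 / (1 + [H⁺]/K2 + [H⁺]²/(K1K2)) = 1 / (1 + 10^+3.12 + 10^+2.28)
   = 1 / (1 + 1318.3 + 190.55) = 1/1509.8 = 0.0006623
[CO3²⁻] = α₂ × DIC = 0.0006623 × 3.35 = 0.002219 mmol/L = 2.219 μmol/L
Ksp = 10^(−8.36) = 4.365×10^-9
Ω = [Ca²⁺][CO3²⁻]/Ksp = (2.21×10^-3)(2.219×10^-6) / 4.365×10^-9 = 1.12

Ω = 1.12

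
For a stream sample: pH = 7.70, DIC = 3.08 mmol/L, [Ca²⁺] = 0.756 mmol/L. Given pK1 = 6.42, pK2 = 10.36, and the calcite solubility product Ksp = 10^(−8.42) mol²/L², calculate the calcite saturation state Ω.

α₂ = 1 / (1 + [H⁺]/K2 + [H⁺]²/(K1K2)) = 1 / (1 + 10^+2.66 + 10^+1.38)
   = 1 / (1 + 457.09 + 23.988) = 1/482.08 = 0.002074
[CO3²⁻] = α₂ × DIC = 0.002074 × 3.08 = 0.006389 mmol/L = 6.389 μmol/L
Ksp = 10^(−8.42) = 3.802×10^-9
Ω = [Ca²⁺][CO3²⁻]/Ksp = (0.756×10^-3)(6.389×10^-6) / 3.802×10^-9 = 1.27

Ω = 1.27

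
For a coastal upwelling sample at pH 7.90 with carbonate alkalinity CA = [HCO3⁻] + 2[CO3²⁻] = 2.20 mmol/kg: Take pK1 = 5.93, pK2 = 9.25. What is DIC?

DIC = 2.13 mmol/kg

CA = [HCO3⁻] + 2[CO3²⁻] = (α₁ + 2α₂)·DIC
At pH 7.90: [H⁺]/K1 = 10^-1.97 = 0.010715, K2/[H⁺] = 10^-1.35 = 0.044668
α₁ = 1/(1 + 0.010715 + 0.044668) = 1/1.0554 = 0.9475; α₂ = α₁·K2/[H⁺] = 0.04232
α₁ + 2α₂ = 1.0322
DIC = CA / (α₁ + 2α₂) = 2.20 / 1.0322 = 2.13 mmol/kg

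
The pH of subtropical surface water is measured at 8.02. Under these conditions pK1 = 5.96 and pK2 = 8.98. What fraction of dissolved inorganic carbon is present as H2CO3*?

α₀ = 1 / (1 + K1/[H⁺] + K1K2/[H⁺]²) = 1 / (1 + 10^+2.06 + 10^+1.10)
   = 1 / (1 + 114.82 + 12.589) = 1/128.40 = 0.007788

α₀ = 0.00779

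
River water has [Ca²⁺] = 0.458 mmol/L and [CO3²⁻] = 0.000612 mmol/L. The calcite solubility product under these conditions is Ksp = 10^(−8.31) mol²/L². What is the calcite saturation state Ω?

Ω = 0.0572

Ksp = 10^(−8.31) = 4.898×10^-9
Ω = [Ca²⁺][CO3²⁻]/Ksp = (0.458×10^-3)(0.000612×10^-3) / 4.898×10^-9 = 0.0572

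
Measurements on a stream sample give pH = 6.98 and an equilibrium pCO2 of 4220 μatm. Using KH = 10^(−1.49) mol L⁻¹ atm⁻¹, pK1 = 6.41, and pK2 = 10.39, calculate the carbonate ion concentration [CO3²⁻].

[CO2*] = KH · pCO2 = 10^(−1.49) × 4220×10^-6 = 1.366×10^-4 mol/L
α₀ = 1/(1 + K1/[H⁺] + K1K2/[H⁺]²) = 1/(1 + 10^+0.57 + 10^-2.84) = 0.2120
DIC = [CO2*]/α₀ = 1.366×10^-4 / 0.2120 = 0.6441 mmol/L
[CO3²⁻] = α₂·DIC; α₂ = 0.0003064, so [CO3²⁻] = 0.0003064 × 0.6441 = 0.000197 mmol/L = 0.197 μmol/L

[CO3²⁻] = 0.197 μmol/L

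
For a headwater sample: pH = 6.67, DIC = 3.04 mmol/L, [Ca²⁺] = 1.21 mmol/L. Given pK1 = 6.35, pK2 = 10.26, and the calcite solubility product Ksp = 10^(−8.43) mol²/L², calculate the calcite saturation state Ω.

α₂ = 1 / (1 + [H⁺]/K2 + [H⁺]²/(K1K2)) = 1 / (1 + 10^+3.59 + 10^+3.27)
   = 1 / (1 + 3890.5 + 1862.1) = 1/5753.5 = 0.0001738
[CO3²⁻] = α₂ × DIC = 0.0001738 × 3.04 = 0.0005284 mmol/L = 0.5284 μmol/L
Ksp = 10^(−8.43) = 3.715×10^-9
Ω = [Ca²⁺][CO3²⁻]/Ksp = (1.21×10^-3)(5.284×10^-7) / 3.715×10^-9 = 0.172

Ω = 0.172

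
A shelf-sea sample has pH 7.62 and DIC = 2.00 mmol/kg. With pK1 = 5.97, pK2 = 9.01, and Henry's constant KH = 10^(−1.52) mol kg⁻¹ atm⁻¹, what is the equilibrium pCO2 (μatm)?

pCO2 = 1390 μatm

α₀ = 1 / (1 + K1/[H⁺] + K1K2/[H⁺]²) = 1 / (1 + 10^+1.65 + 10^+0.26)
   = 1 / (1 + 44.668 + 1.8197) = 1/47.488 = 0.02106
[CO2*] = α₀ × DIC = 0.02106 × 2.00 = 0.04212 mmol/kg
pCO2 = [CO2*]/KH = 4.212×10^-5 / 3.020×10^-2 = 1390 μatm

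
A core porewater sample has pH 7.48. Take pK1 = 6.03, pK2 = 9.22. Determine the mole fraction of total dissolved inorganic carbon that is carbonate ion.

α₂ = 1 / (1 + [H⁺]/K2 + [H⁺]²/(K1K2)) = 1 / (1 + 10^+1.74 + 10^+0.29)
   = 1 / (1 + 54.954 + 1.9498) = 1/57.904 = 0.01727

α₂ = 0.0173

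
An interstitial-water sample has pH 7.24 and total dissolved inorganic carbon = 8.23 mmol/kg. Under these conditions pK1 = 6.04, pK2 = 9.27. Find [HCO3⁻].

[HCO3⁻] = 7.67 mmol/kg

α₁ = 1 / (1 + [H⁺]/K1 + K2/[H⁺]) = 1 / (1 + 10^-1.20 + 10^-2.03)
   = 1 / (1 + 0.063096 + 0.0093325) = 1/1.0724 = 0.9325
[HCO3⁻] = α₁ × DIC = 0.9325 × 8.23 = 7.67 mmol/kg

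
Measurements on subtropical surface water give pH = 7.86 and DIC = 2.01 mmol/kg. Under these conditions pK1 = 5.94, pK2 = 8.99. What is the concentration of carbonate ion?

[CO3²⁻] = 0.137 mmol/kg

α₂ = 1 / (1 + [H⁺]/K2 + [H⁺]²/(K1K2)) = 1 / (1 + 10^+1.13 + 10^-0.79)
   = 1 / (1 + 13.490 + 0.16218) = 1/14.652 = 0.06825
[CO3²⁻] = α₂ × DIC = 0.06825 × 2.01 = 0.137 mmol/kg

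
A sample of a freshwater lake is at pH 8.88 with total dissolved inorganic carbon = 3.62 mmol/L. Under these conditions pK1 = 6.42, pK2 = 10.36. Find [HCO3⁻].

[HCO3⁻] = 3.49 mmol/L

α₁ = 1 / (1 + [H⁺]/K1 + K2/[H⁺]) = 1 / (1 + 10^-2.46 + 10^-1.48)
   = 1 / (1 + 0.0034674 + 0.033113) = 1/1.0366 = 0.9647
[HCO3⁻] = α₁ × DIC = 0.9647 × 3.62 = 3.49 mmol/L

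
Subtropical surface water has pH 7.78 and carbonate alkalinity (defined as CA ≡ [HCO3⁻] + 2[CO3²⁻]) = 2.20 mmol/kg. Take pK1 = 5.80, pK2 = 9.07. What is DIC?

CA = [HCO3⁻] + 2[CO3²⁻] = (α₁ + 2α₂)·DIC
At pH 7.78: [H⁺]/K1 = 10^-1.98 = 0.010471, K2/[H⁺] = 10^-1.29 = 0.051286
α₁ = 1/(1 + 0.010471 + 0.051286) = 1/1.0618 = 0.9418; α₂ = α₁·K2/[H⁺] = 0.04830
α₁ + 2α₂ = 1.0384
DIC = CA / (α₁ + 2α₂) = 2.20 / 1.0384 = 2.12 mmol/kg

DIC = 2.12 mmol/kg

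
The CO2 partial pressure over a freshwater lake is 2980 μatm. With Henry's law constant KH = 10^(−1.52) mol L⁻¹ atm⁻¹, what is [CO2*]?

KH = 10^(−1.52) = 3.020×10^-2 mol L⁻¹ atm⁻¹
[CO2*] = KH · pCO2 = 3.020×10^-2 × 2980×10^-6 atm = 9.00×10^-5 mol/L

[CO2*] = 90.0 μmol/L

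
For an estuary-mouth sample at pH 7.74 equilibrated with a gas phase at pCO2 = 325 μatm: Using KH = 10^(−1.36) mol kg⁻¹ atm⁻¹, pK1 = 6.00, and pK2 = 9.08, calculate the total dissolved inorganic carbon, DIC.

[CO2*] = KH · pCO2 = 10^(−1.36) × 325×10^-6 = 1.419×10^-5 mol/kg
α₀ = 1/(1 + K1/[H⁺] + K1K2/[H⁺]²) = 1/(1 + 10^+1.74 + 10^+0.40) = 0.01710
DIC = [CO2*]/α₀ = 1.419×10^-5 / 0.01710 = 0.829 mmol/kg

DIC = 0.829 mmol/kg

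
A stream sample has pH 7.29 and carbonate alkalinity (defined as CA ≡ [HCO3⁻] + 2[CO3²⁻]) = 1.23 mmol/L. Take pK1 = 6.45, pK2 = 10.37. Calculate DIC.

DIC = 1.41 mmol/L

CA = [HCO3⁻] + 2[CO3²⁻] = (α₁ + 2α₂)·DIC
At pH 7.29: [H⁺]/K1 = 10^-0.84 = 0.14454, K2/[H⁺] = 10^-3.08 = 0.00083176
α₁ = 1/(1 + 0.14454 + 0.00083176) = 1/1.1454 = 0.8731; α₂ = α₁·K2/[H⁺] = 0.0007262
α₁ + 2α₂ = 0.8745
DIC = CA / (α₁ + 2α₂) = 1.23 / 0.8745 = 1.41 mmol/L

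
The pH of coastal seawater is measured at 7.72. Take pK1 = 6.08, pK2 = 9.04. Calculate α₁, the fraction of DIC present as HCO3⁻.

α₁ = 0.934

α₁ = 1 / (1 + [H⁺]/K1 + K2/[H⁺]) = 1 / (1 + 10^-1.64 + 10^-1.32)
   = 1 / (1 + 0.022909 + 0.047863) = 1/1.0708 = 0.9339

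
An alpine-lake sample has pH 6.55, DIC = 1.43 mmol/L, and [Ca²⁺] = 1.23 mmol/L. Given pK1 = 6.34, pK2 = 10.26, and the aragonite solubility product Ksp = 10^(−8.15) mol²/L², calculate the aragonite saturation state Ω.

Ω = 0.0300

α₂ = 1 / (1 + [H⁺]/K2 + [H⁺]²/(K1K2)) = 1 / (1 + 10^+3.71 + 10^+3.50)
   = 1 / (1 + 5128.6 + 3162.3) = 1/8291.9 = 0.0001206
[CO3²⁻] = α₂ × DIC = 0.0001206 × 1.43 = 0.0001725 mmol/L = 0.1725 μmol/L
Ksp = 10^(−8.15) = 7.079×10^-9
Ω = [Ca²⁺][CO3²⁻]/Ksp = (1.23×10^-3)(1.725×10^-7) / 7.079×10^-9 = 0.0300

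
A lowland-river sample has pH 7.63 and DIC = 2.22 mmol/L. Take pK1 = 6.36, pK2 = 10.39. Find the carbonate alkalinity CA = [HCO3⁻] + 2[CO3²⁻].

CA = 2.11 mmol/L

CA = [HCO3⁻] + 2[CO3²⁻] = (α₁ + 2α₂)·DIC
At pH 7.63: [H⁺]/K1 = 10^-1.27 = 0.053703, K2/[H⁺] = 10^-2.76 = 0.0017378
α₁ = 1/(1 + 0.053703 + 0.0017378) = 1/1.0554 = 0.9475; α₂ = α₁·K2/[H⁺] = 0.001647
α₁ + 2α₂ = 0.9508
CA = 0.9508 × 2.22 = 2.11 mmol/L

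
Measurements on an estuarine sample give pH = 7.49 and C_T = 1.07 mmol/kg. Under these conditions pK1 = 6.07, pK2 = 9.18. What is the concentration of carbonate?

α₂ = 1 / (1 + [H⁺]/K2 + [H⁺]²/(K1K2)) = 1 / (1 + 10^+1.69 + 10^+0.27)
   = 1 / (1 + 48.978 + 1.8621) = 1/51.840 = 0.01929
[CO3²⁻] = α₂ × DIC = 0.01929 × 1.07 = 0.0206 mmol/kg

[CO3²⁻] = 0.0206 mmol/kg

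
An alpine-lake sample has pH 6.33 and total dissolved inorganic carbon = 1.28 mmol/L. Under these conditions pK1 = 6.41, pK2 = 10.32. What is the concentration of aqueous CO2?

α₀ = 1 / (1 + K1/[H⁺] + K1K2/[H⁺]²) = 1 / (1 + 10^-0.08 + 10^-4.07)
   = 1 / (1 + 0.83176 + 8.5114×10^-5) = 1/1.8318 = 0.5459
[CO2*] = α₀ × DIC = 0.5459 × 1.28 = 0.699 mmol/L

[CO2*] = 0.699 mmol/L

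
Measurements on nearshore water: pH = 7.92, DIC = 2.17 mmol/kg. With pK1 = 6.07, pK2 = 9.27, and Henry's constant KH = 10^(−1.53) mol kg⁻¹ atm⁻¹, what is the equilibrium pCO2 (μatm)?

pCO2 = 981 μatm

α₀ = 1 / (1 + K1/[H⁺] + K1K2/[H⁺]²) = 1 / (1 + 10^+1.85 + 10^+0.50)
   = 1 / (1 + 70.795 + 3.1623) = 1/74.957 = 0.01334
[CO2*] = α₀ × DIC = 0.01334 × 2.17 = 0.02895 mmol/kg
pCO2 = [CO2*]/KH = 2.895×10^-5 / 2.951×10^-2 = 981 μatm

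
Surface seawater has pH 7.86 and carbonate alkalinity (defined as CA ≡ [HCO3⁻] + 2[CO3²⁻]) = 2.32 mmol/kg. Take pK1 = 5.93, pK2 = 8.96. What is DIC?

CA = [HCO3⁻] + 2[CO3²⁻] = (α₁ + 2α₂)·DIC
At pH 7.86: [H⁺]/K1 = 10^-1.93 = 0.011749, K2/[H⁺] = 10^-1.10 = 0.079433
α₁ = 1/(1 + 0.011749 + 0.079433) = 1/1.0912 = 0.9164; α₂ = α₁·K2/[H⁺] = 0.07280
α₁ + 2α₂ = 1.0620
DIC = CA / (α₁ + 2α₂) = 2.32 / 1.0620 = 2.18 mmol/kg

DIC = 2.18 mmol/kg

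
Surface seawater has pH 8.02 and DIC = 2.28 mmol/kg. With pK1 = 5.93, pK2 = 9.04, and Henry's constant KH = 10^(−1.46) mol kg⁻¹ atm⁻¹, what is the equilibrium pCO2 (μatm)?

pCO2 = 484 μatm

α₀ = 1 / (1 + K1/[H⁺] + K1K2/[H⁺]²) = 1 / (1 + 10^+2.09 + 10^+1.07)
   = 1 / (1 + 123.03 + 11.749) = 1/135.78 = 0.007365
[CO2*] = α₀ × DIC = 0.007365 × 2.28 = 0.01679 mmol/kg = 16.79 μmol/kg
pCO2 = [CO2*]/KH = 1.679×10^-5 / 3.467×10^-2 = 484 μatm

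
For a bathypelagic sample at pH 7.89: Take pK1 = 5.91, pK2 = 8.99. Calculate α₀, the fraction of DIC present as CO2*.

α₀ = 1 / (1 + K1/[H⁺] + K1K2/[H⁺]²) = 1 / (1 + 10^+1.98 + 10^+0.88)
   = 1 / (1 + 95.499 + 7.5858) = 1/104.09 = 0.009608

α₀ = 0.00961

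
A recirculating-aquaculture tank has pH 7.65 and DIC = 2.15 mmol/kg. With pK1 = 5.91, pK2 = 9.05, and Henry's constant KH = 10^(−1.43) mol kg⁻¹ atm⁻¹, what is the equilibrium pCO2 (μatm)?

pCO2 = 995 μatm

α₀ = 1 / (1 + K1/[H⁺] + K1K2/[H⁺]²) = 1 / (1 + 10^+1.74 + 10^+0.34)
   = 1 / (1 + 54.954 + 2.1878) = 1/58.142 = 0.01720
[CO2*] = α₀ × DIC = 0.01720 × 2.15 = 0.03698 mmol/kg
pCO2 = [CO2*]/KH = 3.698×10^-5 / 3.715×10^-2 = 995 μatm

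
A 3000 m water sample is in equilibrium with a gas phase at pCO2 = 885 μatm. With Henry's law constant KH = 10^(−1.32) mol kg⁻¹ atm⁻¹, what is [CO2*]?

[CO2*] = 42.4 μmol/kg

KH = 10^(−1.32) = 4.786×10^-2 mol kg⁻¹ atm⁻¹
[CO2*] = KH · pCO2 = 4.786×10^-2 × 885×10^-6 atm = 4.24×10^-5 mol/kg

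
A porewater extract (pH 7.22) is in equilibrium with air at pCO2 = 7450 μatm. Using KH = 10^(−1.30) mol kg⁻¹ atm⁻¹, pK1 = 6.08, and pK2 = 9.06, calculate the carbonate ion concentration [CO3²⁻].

[CO3²⁻] = 0.0745 mmol/kg

[CO2*] = KH · pCO2 = 10^(−1.30) × 7450×10^-6 = 3.734×10^-4 mol/kg
α₀ = 1/(1 + K1/[H⁺] + K1K2/[H⁺]²) = 1/(1 + 10^+1.14 + 10^-0.70) = 0.06665
DIC = [CO2*]/α₀ = 3.734×10^-4 / 0.06665 = 5.602 mmol/kg
[CO3²⁻] = α₂·DIC; α₂ = 0.01330, so [CO3²⁻] = 0.01330 × 5.602 = 0.0745 mmol/kg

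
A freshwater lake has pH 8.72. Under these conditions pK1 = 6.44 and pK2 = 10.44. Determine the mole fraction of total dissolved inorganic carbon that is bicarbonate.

α₁ = 1 / (1 + [H⁺]/K1 + K2/[H⁺]) = 1 / (1 + 10^-2.28 + 10^-1.72)
   = 1 / (1 + 0.0052481 + 0.019055) = 1/1.0243 = 0.9763

α₁ = 0.976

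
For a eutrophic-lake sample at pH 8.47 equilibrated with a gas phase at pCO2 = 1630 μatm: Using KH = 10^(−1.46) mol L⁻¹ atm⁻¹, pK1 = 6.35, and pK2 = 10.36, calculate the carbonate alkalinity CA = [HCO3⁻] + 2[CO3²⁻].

CA = 7.64 mmol/L

[CO2*] = KH · pCO2 = 10^(−1.46) × 1630×10^-6 = 5.652×10^-5 mol/L
α₀ = 1/(1 + K1/[H⁺] + K1K2/[H⁺]²) = 1/(1 + 10^+2.12 + 10^+0.23) = 0.007434
DIC = [CO2*]/α₀ = 5.652×10^-5 / 0.007434 = 7.603 mmol/L
CA = (α₁ + 2α₂)·DIC = (0.9799 + 2×0.01262) × 7.603 = 7.64 mmol/L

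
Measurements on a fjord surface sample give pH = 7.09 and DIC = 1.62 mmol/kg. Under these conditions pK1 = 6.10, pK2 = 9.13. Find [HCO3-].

[HCO3⁻] = 1.46 mmol/kg

α₁ = 1 / (1 + [H⁺]/K1 + K2/[H⁺]) = 1 / (1 + 10^-0.99 + 10^-2.04)
   = 1 / (1 + 0.10233 + 0.0091201) = 1/1.1114 = 0.8997
[HCO3⁻] = α₁ × DIC = 0.8997 × 1.62 = 1.46 mmol/kg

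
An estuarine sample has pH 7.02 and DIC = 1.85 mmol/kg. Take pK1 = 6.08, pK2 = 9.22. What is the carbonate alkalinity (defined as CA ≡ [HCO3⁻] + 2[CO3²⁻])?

CA = [HCO3⁻] + 2[CO3²⁻] = (α₁ + 2α₂)·DIC
At pH 7.02: [H⁺]/K1 = 10^-0.94 = 0.11482, K2/[H⁺] = 10^-2.20 = 0.0063096
α₁ = 1/(1 + 0.11482 + 0.0063096) = 1/1.1211 = 0.8920; α₂ = α₁·K2/[H⁺] = 0.005628
α₁ + 2α₂ = 0.9032
CA = 0.9032 × 1.85 = 1.67 mmol/kg

CA = 1.67 mmol/kg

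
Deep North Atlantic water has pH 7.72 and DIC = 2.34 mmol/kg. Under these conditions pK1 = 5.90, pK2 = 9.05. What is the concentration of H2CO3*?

[CO2*] = 0.0334 mmol/kg

α₀ = 1 / (1 + K1/[H⁺] + K1K2/[H⁺]²) = 1 / (1 + 10^+1.82 + 10^+0.49)
   = 1 / (1 + 66.069 + 3.0903) = 1/70.160 = 0.01425
[CO2*] = α₀ × DIC = 0.01425 × 2.34 = 0.0334 mmol/kg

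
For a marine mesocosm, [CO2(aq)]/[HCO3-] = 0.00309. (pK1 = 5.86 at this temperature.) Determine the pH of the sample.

pH = 8.37

From K1 = [H⁺][HCO3-]/[CO2(aq)]:  pH = pK1 − log₁₀([CO2(aq)]/[HCO3-])
log₁₀(0.00309) = -2.510
pH = 5.86 − (-2.510) = 8.37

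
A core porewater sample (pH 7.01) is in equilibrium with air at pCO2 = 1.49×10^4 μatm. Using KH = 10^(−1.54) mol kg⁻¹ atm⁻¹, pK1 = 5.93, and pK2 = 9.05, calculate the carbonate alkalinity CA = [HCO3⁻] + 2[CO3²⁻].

[CO2*] = KH · pCO2 = 10^(−1.54) × 1.49×10^4×10^-6 = 4.297×10^-4 mol/kg
α₀ = 1/(1 + K1/[H⁺] + K1K2/[H⁺]²) = 1/(1 + 10^+1.08 + 10^-0.96) = 0.07615
DIC = [CO2*]/α₀ = 4.297×10^-4 / 0.07615 = 5.643 mmol/kg
CA = (α₁ + 2α₂)·DIC = (0.9155 + 2×0.008349) × 5.643 = 5.26 mmol/kg

CA = 5.26 mmol/kg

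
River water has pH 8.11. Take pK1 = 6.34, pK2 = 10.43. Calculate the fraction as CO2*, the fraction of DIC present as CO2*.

α₀ = 1 / (1 + K1/[H⁺] + K1K2/[H⁺]²) = 1 / (1 + 10^+1.77 + 10^-0.55)
   = 1 / (1 + 58.884 + 0.28184) = 1/60.166 = 0.01662

α₀ = 0.0166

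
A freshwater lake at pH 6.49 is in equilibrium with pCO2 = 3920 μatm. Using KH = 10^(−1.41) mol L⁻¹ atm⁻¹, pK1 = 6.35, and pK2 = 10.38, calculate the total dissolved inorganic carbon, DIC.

DIC = 0.363 mmol/L

[CO2*] = KH · pCO2 = 10^(−1.41) × 3920×10^-6 = 1.525×10^-4 mol/L
α₀ = 1/(1 + K1/[H⁺] + K1K2/[H⁺]²) = 1/(1 + 10^+0.14 + 10^-3.75) = 0.4201
DIC = [CO2*]/α₀ = 1.525×10^-4 / 0.4201 = 0.363 mmol/L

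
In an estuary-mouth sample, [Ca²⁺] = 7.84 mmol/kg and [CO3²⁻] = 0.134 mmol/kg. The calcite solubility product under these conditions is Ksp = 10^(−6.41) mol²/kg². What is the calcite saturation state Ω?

Ω = 2.70

Ksp = 10^(−6.41) = 3.890×10^-7
Ω = [Ca²⁺][CO3²⁻]/Ksp = (7.84×10^-3)(0.134×10^-3) / 3.890×10^-7 = 2.70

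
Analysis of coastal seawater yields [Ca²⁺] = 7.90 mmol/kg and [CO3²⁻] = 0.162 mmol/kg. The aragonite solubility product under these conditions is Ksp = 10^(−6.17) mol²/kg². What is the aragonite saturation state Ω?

Ksp = 10^(−6.17) = 6.761×10^-7
Ω = [Ca²⁺][CO3²⁻]/Ksp = (7.90×10^-3)(0.162×10^-3) / 6.761×10^-7 = 1.89

Ω = 1.89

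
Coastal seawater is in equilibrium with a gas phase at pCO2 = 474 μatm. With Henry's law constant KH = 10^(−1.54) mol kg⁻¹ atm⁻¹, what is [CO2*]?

[CO2*] = 13.7 μmol/kg

KH = 10^(−1.54) = 2.884×10^-2 mol kg⁻¹ atm⁻¹
[CO2*] = KH · pCO2 = 2.884×10^-2 × 474×10^-6 atm = 1.37×10^-5 mol/kg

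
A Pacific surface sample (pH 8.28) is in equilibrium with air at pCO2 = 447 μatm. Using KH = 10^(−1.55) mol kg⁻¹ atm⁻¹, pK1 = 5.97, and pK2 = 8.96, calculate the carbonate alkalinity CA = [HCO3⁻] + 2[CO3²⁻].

CA = 3.65 mmol/kg

[CO2*] = KH · pCO2 = 10^(−1.55) × 447×10^-6 = 1.260×10^-5 mol/kg
α₀ = 1/(1 + K1/[H⁺] + K1K2/[H⁺]²) = 1/(1 + 10^+2.31 + 10^+1.63) = 0.004035
DIC = [CO2*]/α₀ = 1.260×10^-5 / 0.004035 = 3.122 mmol/kg
CA = (α₁ + 2α₂)·DIC = (0.8238 + 2×0.1721) × 3.122 = 3.65 mmol/kg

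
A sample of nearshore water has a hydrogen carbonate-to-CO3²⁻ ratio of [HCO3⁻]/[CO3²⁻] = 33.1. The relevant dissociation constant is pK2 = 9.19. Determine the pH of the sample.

pH = 7.67

From K2 = [H⁺][CO3²⁻]/[HCO3⁻]:  pH = pK2 − log₁₀([HCO3⁻]/[CO3²⁻])
log₁₀(33.1) = +1.520
pH = 9.19 − (+1.520) = 7.67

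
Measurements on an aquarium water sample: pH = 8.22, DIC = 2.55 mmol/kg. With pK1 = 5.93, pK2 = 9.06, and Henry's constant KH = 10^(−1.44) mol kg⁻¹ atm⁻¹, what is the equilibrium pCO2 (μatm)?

α₀ = 1 / (1 + K1/[H⁺] + K1K2/[H⁺]²) = 1 / (1 + 10^+2.29 + 10^+1.45)
   = 1 / (1 + 194.98 + 28.184) = 1/224.17 = 0.004461
[CO2*] = α₀ × DIC = 0.004461 × 2.55 = 0.01138 mmol/kg = 11.38 μmol/kg
pCO2 = [CO2*]/KH = 1.138×10^-5 / 3.631×10^-2 = 313 μatm

pCO2 = 313 μatm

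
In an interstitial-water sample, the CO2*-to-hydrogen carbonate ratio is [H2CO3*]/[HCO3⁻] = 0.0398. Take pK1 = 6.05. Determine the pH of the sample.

pH = 7.45

From K1 = [H⁺][HCO3⁻]/[H2CO3*]:  pH = pK1 − log₁₀([H2CO3*]/[HCO3⁻])
log₁₀(0.0398) = -1.400
pH = 6.05 − (-1.400) = 7.45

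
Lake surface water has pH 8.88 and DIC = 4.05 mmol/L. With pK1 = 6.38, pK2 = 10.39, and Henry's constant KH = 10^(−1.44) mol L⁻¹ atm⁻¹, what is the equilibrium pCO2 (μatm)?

α₀ = 1 / (1 + K1/[H⁺] + K1K2/[H⁺]²) = 1 / (1 + 10^+2.50 + 10^+0.99)
   = 1 / (1 + 316.23 + 9.7724) = 1/327.00 = 0.003058
[CO2*] = α₀ × DIC = 0.003058 × 4.05 = 0.01239 mmol/L = 12.39 μmol/L
pCO2 = [CO2*]/KH = 1.239×10^-5 / 3.631×10^-2 = 341 μatm

pCO2 = 341 μatm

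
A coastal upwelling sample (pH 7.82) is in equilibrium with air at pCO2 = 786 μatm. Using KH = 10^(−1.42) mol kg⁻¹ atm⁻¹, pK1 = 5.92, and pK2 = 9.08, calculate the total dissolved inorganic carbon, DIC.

[CO2*] = KH · pCO2 = 10^(−1.42) × 786×10^-6 = 2.988×10^-5 mol/kg
α₀ = 1/(1 + K1/[H⁺] + K1K2/[H⁺]²) = 1/(1 + 10^+1.90 + 10^+0.64) = 0.01179
DIC = [CO2*]/α₀ = 2.988×10^-5 / 0.01179 = 2.53 mmol/kg

DIC = 2.53 mmol/kg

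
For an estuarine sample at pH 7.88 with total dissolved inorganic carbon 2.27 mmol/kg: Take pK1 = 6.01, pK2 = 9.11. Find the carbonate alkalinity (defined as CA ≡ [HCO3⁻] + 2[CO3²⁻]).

CA = [HCO3⁻] + 2[CO3²⁻] = (α₁ + 2α₂)·DIC
At pH 7.88: [H⁺]/K1 = 10^-1.87 = 0.013490, K2/[H⁺] = 10^-1.23 = 0.058884
α₁ = 1/(1 + 0.013490 + 0.058884) = 1/1.0724 = 0.9325; α₂ = α₁·K2/[H⁺] = 0.05491
α₁ + 2α₂ = 1.0423
CA = 1.0423 × 2.27 = 2.37 mmol/kg

CA = 2.37 mmol/kg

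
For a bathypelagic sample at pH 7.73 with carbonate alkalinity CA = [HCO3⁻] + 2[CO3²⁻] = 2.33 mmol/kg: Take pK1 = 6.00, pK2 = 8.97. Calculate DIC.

CA = [HCO3⁻] + 2[CO3²⁻] = (α₁ + 2α₂)·DIC
At pH 7.73: [H⁺]/K1 = 10^-1.73 = 0.018621, K2/[H⁺] = 10^-1.24 = 0.057544
α₁ = 1/(1 + 0.018621 + 0.057544) = 1/1.0762 = 0.9292; α₂ = α₁·K2/[H⁺] = 0.05347
α₁ + 2α₂ = 1.0362
DIC = CA / (α₁ + 2α₂) = 2.33 / 1.0362 = 2.25 mmol/kg

DIC = 2.25 mmol/kg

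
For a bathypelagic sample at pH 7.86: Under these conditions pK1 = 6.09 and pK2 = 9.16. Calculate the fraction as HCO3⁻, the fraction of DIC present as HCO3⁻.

α₁ = 1 / (1 + [H⁺]/K1 + K2/[H⁺]) = 1 / (1 + 10^-1.77 + 10^-1.30)
   = 1 / (1 + 0.016982 + 0.050119) = 1/1.0671 = 0.9371

α₁ = 0.937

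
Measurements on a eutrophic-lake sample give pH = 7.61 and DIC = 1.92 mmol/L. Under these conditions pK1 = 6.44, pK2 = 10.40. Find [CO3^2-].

[CO3²⁻] = 2.91 μmol/L

α₂ = 1 / (1 + [H⁺]/K2 + [H⁺]²/(K1K2)) = 1 / (1 + 10^+2.79 + 10^+1.62)
   = 1 / (1 + 616.60 + 41.687) = 1/659.28 = 0.001517
[CO3²⁻] = α₂ × DIC = 0.001517 × 1.92 = 0.00291 mmol/L = 2.91 μmol/L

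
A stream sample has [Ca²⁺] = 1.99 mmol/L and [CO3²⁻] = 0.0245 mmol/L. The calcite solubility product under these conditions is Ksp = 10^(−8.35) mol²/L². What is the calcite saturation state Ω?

Ksp = 10^(−8.35) = 4.467×10^-9
Ω = [Ca²⁺][CO3²⁻]/Ksp = (1.99×10^-3)(0.0245×10^-3) / 4.467×10^-9 = 10.9

Ω = 10.9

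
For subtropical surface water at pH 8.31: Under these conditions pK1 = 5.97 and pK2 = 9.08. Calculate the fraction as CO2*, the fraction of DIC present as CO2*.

α₀ = 0.00389

α₀ = 1 / (1 + K1/[H⁺] + K1K2/[H⁺]²) = 1 / (1 + 10^+2.34 + 10^+1.57)
   = 1 / (1 + 218.78 + 37.154) = 1/256.93 = 0.003892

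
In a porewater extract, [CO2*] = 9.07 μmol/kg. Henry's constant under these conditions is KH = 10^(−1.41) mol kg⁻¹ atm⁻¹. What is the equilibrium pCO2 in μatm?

KH = 10^(−1.41) = 3.890×10^-2 mol kg⁻¹ atm⁻¹
pCO2 = [CO2*]/KH = 9.07×10^-6 / 3.890×10^-2 = 2.33×10^-4 atm = 233 μatm

pCO2 = 233 μatm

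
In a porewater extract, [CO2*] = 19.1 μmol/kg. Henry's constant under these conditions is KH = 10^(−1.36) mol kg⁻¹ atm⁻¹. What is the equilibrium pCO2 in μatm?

pCO2 = 438 μatm

KH = 10^(−1.36) = 4.365×10^-2 mol kg⁻¹ atm⁻¹
pCO2 = [CO2*]/KH = 19.1×10^-6 / 4.365×10^-2 = 4.38×10^-4 atm = 438 μatm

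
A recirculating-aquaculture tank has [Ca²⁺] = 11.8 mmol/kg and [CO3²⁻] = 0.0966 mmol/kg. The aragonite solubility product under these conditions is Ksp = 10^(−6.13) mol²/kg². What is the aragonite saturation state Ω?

Ω = 1.54

Ksp = 10^(−6.13) = 7.413×10^-7
Ω = [Ca²⁺][CO3²⁻]/Ksp = (11.8×10^-3)(0.0966×10^-3) / 7.413×10^-7 = 1.54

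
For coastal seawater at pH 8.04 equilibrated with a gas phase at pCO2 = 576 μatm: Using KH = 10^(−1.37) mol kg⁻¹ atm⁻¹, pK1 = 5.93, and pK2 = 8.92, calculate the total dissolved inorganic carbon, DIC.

DIC = 3.61 mmol/kg

[CO2*] = KH · pCO2 = 10^(−1.37) × 576×10^-6 = 2.457×10^-5 mol/kg
α₀ = 1/(1 + K1/[H⁺] + K1K2/[H⁺]²) = 1/(1 + 10^+2.11 + 10^+1.23) = 0.006812
DIC = [CO2*]/α₀ = 2.457×10^-5 / 0.006812 = 3.61 mmol/kg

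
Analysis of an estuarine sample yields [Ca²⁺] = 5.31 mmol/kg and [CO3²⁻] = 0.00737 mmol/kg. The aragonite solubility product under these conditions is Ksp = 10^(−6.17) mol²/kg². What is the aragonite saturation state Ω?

Ω = 0.0579

Ksp = 10^(−6.17) = 6.761×10^-7
Ω = [Ca²⁺][CO3²⁻]/Ksp = (5.31×10^-3)(0.00737×10^-3) / 6.761×10^-7 = 0.0579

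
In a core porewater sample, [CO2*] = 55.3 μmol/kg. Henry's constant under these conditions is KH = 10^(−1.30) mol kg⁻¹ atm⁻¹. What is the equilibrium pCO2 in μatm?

KH = 10^(−1.30) = 5.012×10^-2 mol kg⁻¹ atm⁻¹
pCO2 = [CO2*]/KH = 55.3×10^-6 / 5.012×10^-2 = 1.10×10^-3 atm = 1100 μatm

pCO2 = 1100 μatm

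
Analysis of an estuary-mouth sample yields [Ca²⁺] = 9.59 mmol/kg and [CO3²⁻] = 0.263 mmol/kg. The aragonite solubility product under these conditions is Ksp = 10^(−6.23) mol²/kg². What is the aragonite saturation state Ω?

Ω = 4.28

Ksp = 10^(−6.23) = 5.888×10^-7
Ω = [Ca²⁺][CO3²⁻]/Ksp = (9.59×10^-3)(0.263×10^-3) / 5.888×10^-7 = 4.28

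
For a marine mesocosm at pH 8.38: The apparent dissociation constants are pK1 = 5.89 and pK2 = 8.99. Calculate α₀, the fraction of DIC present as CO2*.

α₀ = 1 / (1 + K1/[H⁺] + K1K2/[H⁺]²) = 1 / (1 + 10^+2.49 + 10^+1.88)
   = 1 / (1 + 309.03 + 75.858) = 1/385.89 = 0.002591

α₀ = 0.00259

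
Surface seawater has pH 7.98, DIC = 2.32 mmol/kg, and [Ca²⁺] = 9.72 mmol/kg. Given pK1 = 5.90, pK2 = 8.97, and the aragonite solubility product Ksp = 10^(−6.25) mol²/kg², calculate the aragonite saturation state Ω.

α₂ = 1 / (1 + [H⁺]/K2 + [H⁺]²/(K1K2)) = 1 / (1 + 10^+0.99 + 10^-1.09)
   = 1 / (1 + 9.7724 + 0.081283) = 1/10.854 = 0.09213
[CO3²⁻] = α₂ × DIC = 0.09213 × 2.32 = 0.2138 mmol/kg
Ksp = 10^(−6.25) = 5.623×10^-7
Ω = [Ca²⁺][CO3²⁻]/Ksp = (9.72×10^-3)(2.138×10^-4) / 5.623×10^-7 = 3.69

Ω = 3.69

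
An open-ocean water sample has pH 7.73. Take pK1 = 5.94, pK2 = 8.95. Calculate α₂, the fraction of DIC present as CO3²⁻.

α₂ = 1 / (1 + [H⁺]/K2 + [H⁺]²/(K1K2)) = 1 / (1 + 10^+1.22 + 10^-0.57)
   = 1 / (1 + 16.596 + 0.26915) = 1/17.865 = 0.05598

α₂ = 0.0560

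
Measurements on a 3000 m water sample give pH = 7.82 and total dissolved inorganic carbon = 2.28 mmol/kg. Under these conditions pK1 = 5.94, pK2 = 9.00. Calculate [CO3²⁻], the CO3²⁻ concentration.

[CO3²⁻] = 0.140 mmol/kg

α₂ = 1 / (1 + [H⁺]/K2 + [H⁺]²/(K1K2)) = 1 / (1 + 10^+1.18 + 10^-0.70)
   = 1 / (1 + 15.136 + 0.19953) = 1/16.335 = 0.06122
[CO3²⁻] = α₂ × DIC = 0.06122 × 2.28 = 0.140 mmol/kg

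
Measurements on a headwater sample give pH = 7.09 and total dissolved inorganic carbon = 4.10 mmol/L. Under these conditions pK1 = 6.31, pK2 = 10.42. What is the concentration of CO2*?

α₀ = 1 / (1 + K1/[H⁺] + K1K2/[H⁺]²) = 1 / (1 + 10^+0.78 + 10^-2.55)
   = 1 / (1 + 6.0256 + 0.0028184) = 1/7.0284 = 0.1423
[CO2*] = α₀ × DIC = 0.1423 × 4.10 = 0.583 mmol/L

[CO2*] = 0.583 mmol/L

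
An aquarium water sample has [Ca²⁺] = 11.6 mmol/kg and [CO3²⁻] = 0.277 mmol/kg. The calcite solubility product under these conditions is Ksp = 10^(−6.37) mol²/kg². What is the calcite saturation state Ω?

Ksp = 10^(−6.37) = 4.266×10^-7
Ω = [Ca²⁺][CO3²⁻]/Ksp = (11.6×10^-3)(0.277×10^-3) / 4.266×10^-7 = 7.53

Ω = 7.53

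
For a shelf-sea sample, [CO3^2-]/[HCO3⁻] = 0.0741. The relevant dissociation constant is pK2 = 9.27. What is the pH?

From K2 = [H⁺][CO3^2-]/[HCO3⁻]:  pH = pK2 + log₁₀([CO3^2-]/[HCO3⁻])
log₁₀(0.0741) = -1.130
pH = 9.27 + (-1.130) = 8.14

pH = 8.14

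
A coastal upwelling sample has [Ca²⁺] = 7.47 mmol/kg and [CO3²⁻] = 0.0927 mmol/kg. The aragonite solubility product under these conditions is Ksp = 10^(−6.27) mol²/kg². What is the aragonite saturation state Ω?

Ksp = 10^(−6.27) = 5.370×10^-7
Ω = [Ca²⁺][CO3²⁻]/Ksp = (7.47×10^-3)(0.0927×10^-3) / 5.370×10^-7 = 1.29

Ω = 1.29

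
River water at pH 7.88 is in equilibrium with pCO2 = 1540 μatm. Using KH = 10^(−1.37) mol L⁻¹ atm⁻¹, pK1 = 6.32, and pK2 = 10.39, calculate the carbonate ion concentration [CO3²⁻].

[CO3²⁻] = 7.37 μmol/L

[CO2*] = KH · pCO2 = 10^(−1.37) × 1540×10^-6 = 6.569×10^-5 mol/L
α₀ = 1/(1 + K1/[H⁺] + K1K2/[H⁺]²) = 1/(1 + 10^+1.56 + 10^-0.95) = 0.02672
DIC = [CO2*]/α₀ = 6.569×10^-5 / 0.02672 = 2.458 mmol/L
[CO3²⁻] = α₂·DIC; α₂ = 0.002998, so [CO3²⁻] = 0.002998 × 2.458 = 0.00737 mmol/L = 7.37 μmol/L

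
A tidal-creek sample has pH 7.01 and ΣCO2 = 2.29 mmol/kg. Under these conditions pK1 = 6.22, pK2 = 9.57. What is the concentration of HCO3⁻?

α₁ = 1 / (1 + [H⁺]/K1 + K2/[H⁺]) = 1 / (1 + 10^-0.79 + 10^-2.56)
   = 1 / (1 + 0.16218 + 0.0027542) = 1/1.1649 = 0.8584
[HCO3⁻] = α₁ × DIC = 0.8584 × 2.29 = 1.97 mmol/kg

[HCO3⁻] = 1.97 mmol/kg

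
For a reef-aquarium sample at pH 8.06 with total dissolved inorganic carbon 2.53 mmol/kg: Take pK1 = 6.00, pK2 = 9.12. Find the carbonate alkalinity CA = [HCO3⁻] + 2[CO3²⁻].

CA = 2.71 mmol/kg

CA = [HCO3⁻] + 2[CO3²⁻] = (α₁ + 2α₂)·DIC
At pH 8.06: [H⁺]/K1 = 10^-2.06 = 0.0087096, K2/[H⁺] = 10^-1.06 = 0.087096
α₁ = 1/(1 + 0.0087096 + 0.087096) = 1/1.0958 = 0.9126; α₂ = α₁·K2/[H⁺] = 0.07948
α₁ + 2α₂ = 1.0715
CA = 1.0715 × 2.53 = 2.71 mmol/kg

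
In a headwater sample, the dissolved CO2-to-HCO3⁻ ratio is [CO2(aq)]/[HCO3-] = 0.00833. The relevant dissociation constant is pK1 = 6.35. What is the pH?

pH = 8.43

From K1 = [H⁺][HCO3-]/[CO2(aq)]:  pH = pK1 − log₁₀([CO2(aq)]/[HCO3-])
log₁₀(0.00833) = -2.079
pH = 6.35 − (-2.079) = 8.43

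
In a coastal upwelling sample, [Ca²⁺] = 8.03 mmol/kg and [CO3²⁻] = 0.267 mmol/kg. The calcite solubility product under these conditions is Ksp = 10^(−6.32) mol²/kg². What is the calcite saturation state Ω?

Ksp = 10^(−6.32) = 4.786×10^-7
Ω = [Ca²⁺][CO3²⁻]/Ksp = (8.03×10^-3)(0.267×10^-3) / 4.786×10^-7 = 4.48

Ω = 4.48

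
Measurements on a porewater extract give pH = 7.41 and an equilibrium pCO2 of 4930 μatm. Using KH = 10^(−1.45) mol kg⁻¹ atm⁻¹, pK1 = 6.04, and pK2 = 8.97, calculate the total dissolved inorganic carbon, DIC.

DIC = 4.39 mmol/kg

[CO2*] = KH · pCO2 = 10^(−1.45) × 4930×10^-6 = 1.749×10^-4 mol/kg
α₀ = 1/(1 + K1/[H⁺] + K1K2/[H⁺]²) = 1/(1 + 10^+1.37 + 10^-0.19) = 0.03986
DIC = [CO2*]/α₀ = 1.749×10^-4 / 0.03986 = 4.39 mmol/kg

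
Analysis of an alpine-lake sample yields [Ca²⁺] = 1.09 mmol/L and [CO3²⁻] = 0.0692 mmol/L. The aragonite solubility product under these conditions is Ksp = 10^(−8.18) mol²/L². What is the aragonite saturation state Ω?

Ksp = 10^(−8.18) = 6.607×10^-9
Ω = [Ca²⁺][CO3²⁻]/Ksp = (1.09×10^-3)(0.0692×10^-3) / 6.607×10^-9 = 11.4

Ω = 11.4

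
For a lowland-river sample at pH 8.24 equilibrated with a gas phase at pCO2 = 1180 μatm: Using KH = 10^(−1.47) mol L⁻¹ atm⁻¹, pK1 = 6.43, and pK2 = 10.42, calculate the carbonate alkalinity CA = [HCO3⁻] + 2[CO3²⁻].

CA = 2.62 mmol/L

[CO2*] = KH · pCO2 = 10^(−1.47) × 1180×10^-6 = 3.998×10^-5 mol/L
α₀ = 1/(1 + K1/[H⁺] + K1K2/[H⁺]²) = 1/(1 + 10^+1.81 + 10^-0.37) = 0.01515
DIC = [CO2*]/α₀ = 3.998×10^-5 / 0.01515 = 2.639 mmol/L
CA = (α₁ + 2α₂)·DIC = (0.9784 + 2×0.006464) × 2.639 = 2.62 mmol/L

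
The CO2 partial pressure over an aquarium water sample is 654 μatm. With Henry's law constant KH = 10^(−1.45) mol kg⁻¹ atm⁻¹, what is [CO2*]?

KH = 10^(−1.45) = 3.548×10^-2 mol kg⁻¹ atm⁻¹
[CO2*] = KH · pCO2 = 3.548×10^-2 × 654×10^-6 atm = 2.32×10^-5 mol/kg

[CO2*] = 23.2 μmol/kg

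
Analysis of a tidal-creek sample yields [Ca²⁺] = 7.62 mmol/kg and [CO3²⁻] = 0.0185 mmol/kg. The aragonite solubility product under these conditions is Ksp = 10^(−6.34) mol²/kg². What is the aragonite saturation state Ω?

Ksp = 10^(−6.34) = 4.571×10^-7
Ω = [Ca²⁺][CO3²⁻]/Ksp = (7.62×10^-3)(0.0185×10^-3) / 4.571×10^-7 = 0.308

Ω = 0.308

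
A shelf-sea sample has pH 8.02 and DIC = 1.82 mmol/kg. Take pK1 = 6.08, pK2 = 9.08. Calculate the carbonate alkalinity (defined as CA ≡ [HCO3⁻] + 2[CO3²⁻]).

CA = 1.95 mmol/kg

CA = [HCO3⁻] + 2[CO3²⁻] = (α₁ + 2α₂)·DIC
At pH 8.02: [H⁺]/K1 = 10^-1.94 = 0.011482, K2/[H⁺] = 10^-1.06 = 0.087096
α₁ = 1/(1 + 0.011482 + 0.087096) = 1/1.0986 = 0.9103; α₂ = α₁·K2/[H⁺] = 0.07928
α₁ + 2α₂ = 1.0688
CA = 1.0688 × 1.82 = 1.95 mmol/kg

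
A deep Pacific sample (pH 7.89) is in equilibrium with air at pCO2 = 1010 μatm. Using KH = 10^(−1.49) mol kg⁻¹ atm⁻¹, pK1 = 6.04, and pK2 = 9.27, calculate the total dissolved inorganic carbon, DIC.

[CO2*] = KH · pCO2 = 10^(−1.49) × 1010×10^-6 = 3.268×10^-5 mol/kg
α₀ = 1/(1 + K1/[H⁺] + K1K2/[H⁺]²) = 1/(1 + 10^+1.85 + 10^+0.47) = 0.01338
DIC = [CO2*]/α₀ = 3.268×10^-5 / 0.01338 = 2.44 mmol/kg

DIC = 2.44 mmol/kg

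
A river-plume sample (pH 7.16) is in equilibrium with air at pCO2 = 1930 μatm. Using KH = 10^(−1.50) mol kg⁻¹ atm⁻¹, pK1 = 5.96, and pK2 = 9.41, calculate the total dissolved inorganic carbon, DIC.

[CO2*] = KH · pCO2 = 10^(−1.50) × 1930×10^-6 = 6.103×10^-5 mol/kg
α₀ = 1/(1 + K1/[H⁺] + K1K2/[H⁺]²) = 1/(1 + 10^+1.20 + 10^-1.05) = 0.05904
DIC = [CO2*]/α₀ = 6.103×10^-5 / 0.05904 = 1.03 mmol/kg

DIC = 1.03 mmol/kg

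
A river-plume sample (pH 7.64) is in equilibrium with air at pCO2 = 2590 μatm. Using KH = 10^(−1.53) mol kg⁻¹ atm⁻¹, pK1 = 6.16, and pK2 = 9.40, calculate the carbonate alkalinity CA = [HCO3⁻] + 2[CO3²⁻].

CA = 2.39 mmol/kg

[CO2*] = KH · pCO2 = 10^(−1.53) × 2590×10^-6 = 7.644×10^-5 mol/kg
α₀ = 1/(1 + K1/[H⁺] + K1K2/[H⁺]²) = 1/(1 + 10^+1.48 + 10^-0.28) = 0.03152
DIC = [CO2*]/α₀ = 7.644×10^-5 / 0.03152 = 2.425 mmol/kg
CA = (α₁ + 2α₂)·DIC = (0.9519 + 2×0.01654) × 2.425 = 2.39 mmol/kg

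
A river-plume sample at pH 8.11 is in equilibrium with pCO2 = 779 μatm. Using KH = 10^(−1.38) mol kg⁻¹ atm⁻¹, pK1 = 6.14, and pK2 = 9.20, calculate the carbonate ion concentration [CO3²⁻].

[CO3²⁻] = 0.246 mmol/kg

[CO2*] = KH · pCO2 = 10^(−1.38) × 779×10^-6 = 3.247×10^-5 mol/kg
α₀ = 1/(1 + K1/[H⁺] + K1K2/[H⁺]²) = 1/(1 + 10^+1.97 + 10^+0.88) = 0.009812
DIC = [CO2*]/α₀ = 3.247×10^-5 / 0.009812 = 3.309 mmol/kg
[CO3²⁻] = α₂·DIC; α₂ = 0.07444, so [CO3²⁻] = 0.07444 × 3.309 = 0.246 mmol/kg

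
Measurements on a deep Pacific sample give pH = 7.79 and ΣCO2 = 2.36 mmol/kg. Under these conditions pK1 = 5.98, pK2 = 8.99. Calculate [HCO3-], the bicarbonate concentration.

α₁ = 1 / (1 + [H⁺]/K1 + K2/[H⁺]) = 1 / (1 + 10^-1.81 + 10^-1.20)
   = 1 / (1 + 0.015488 + 0.063096) = 1/1.0786 = 0.9271
[HCO3⁻] = α₁ × DIC = 0.9271 × 2.36 = 2.19 mmol/kg

[HCO3⁻] = 2.19 mmol/kg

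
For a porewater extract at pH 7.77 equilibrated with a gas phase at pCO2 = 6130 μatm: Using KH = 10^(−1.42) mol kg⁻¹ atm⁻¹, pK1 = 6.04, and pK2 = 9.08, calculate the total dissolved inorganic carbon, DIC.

DIC = 13.4 mmol/kg

[CO2*] = KH · pCO2 = 10^(−1.42) × 6130×10^-6 = 2.331×10^-4 mol/kg
α₀ = 1/(1 + K1/[H⁺] + K1K2/[H⁺]²) = 1/(1 + 10^+1.73 + 10^+0.42) = 0.01744
DIC = [CO2*]/α₀ = 2.331×10^-4 / 0.01744 = 13.4 mmol/kg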